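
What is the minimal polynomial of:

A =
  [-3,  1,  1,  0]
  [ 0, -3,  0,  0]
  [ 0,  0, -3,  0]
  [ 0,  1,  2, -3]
x^2 + 6*x + 9

The characteristic polynomial is χ_A(x) = (x + 3)^4, so the eigenvalues are known. The minimal polynomial is
  m_A(x) = Π_λ (x − λ)^{k_λ}
where k_λ is the size of the *largest* Jordan block for λ (equivalently, the smallest k with (A − λI)^k v = 0 for every generalised eigenvector v of λ).

  λ = -3: largest Jordan block has size 2, contributing (x + 3)^2

So m_A(x) = (x + 3)^2 = x^2 + 6*x + 9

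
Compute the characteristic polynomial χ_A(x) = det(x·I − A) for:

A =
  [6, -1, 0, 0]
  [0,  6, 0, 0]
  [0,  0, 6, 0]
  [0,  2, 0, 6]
x^4 - 24*x^3 + 216*x^2 - 864*x + 1296

Expanding det(x·I − A) (e.g. by cofactor expansion or by noting that A is similar to its Jordan form J, which has the same characteristic polynomial as A) gives
  χ_A(x) = x^4 - 24*x^3 + 216*x^2 - 864*x + 1296
which factors as (x - 6)^4. The eigenvalues (with algebraic multiplicities) are λ = 6 with multiplicity 4.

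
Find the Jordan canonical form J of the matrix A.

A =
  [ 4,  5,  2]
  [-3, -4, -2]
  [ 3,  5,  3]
J_2(1) ⊕ J_1(1)

The characteristic polynomial is
  det(x·I − A) = x^3 - 3*x^2 + 3*x - 1 = (x - 1)^3

Eigenvalues and multiplicities (the geometric multiplicity of λ is n − rank(A − λI), which equals the number of Jordan blocks for λ):
  λ = 1: algebraic multiplicity = 3, geometric multiplicity = 2

Determining the block sizes for each eigenvalue:
  λ = 1: 2 blocks summing to 3 forces exactly one block of size 2 and the rest size 1 → block sizes [2, 1]

Assembling the blocks gives a Jordan form
J =
  [1, 1, 0]
  [0, 1, 0]
  [0, 0, 1]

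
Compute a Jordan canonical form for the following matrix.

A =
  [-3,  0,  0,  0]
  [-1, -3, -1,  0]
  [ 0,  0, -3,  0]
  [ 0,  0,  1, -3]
J_2(-3) ⊕ J_2(-3)

The characteristic polynomial is
  det(x·I − A) = x^4 + 12*x^3 + 54*x^2 + 108*x + 81 = (x + 3)^4

Eigenvalues and multiplicities (the geometric multiplicity of λ is n − rank(A − λI), which equals the number of Jordan blocks for λ):
  λ = -3: algebraic multiplicity = 4, geometric multiplicity = 2

Determining the block sizes for each eigenvalue:
  λ = -3: with am = 4 and gm = 2, the partition is not yet determined (e.g. several partitions of 4 into 2 parts exist). Let N = A − (-3)·I. Computing rank(N^1) = 2, rank(N^2) = 0; the number of blocks of size ≥ j is rank(N^{j−1}) − rank(N^j), giving [2, 2]. So we have 2 block(s) of size 2 → block sizes [2, 2]

Assembling the blocks gives a Jordan form
J =
  [-3,  1,  0,  0]
  [ 0, -3,  0,  0]
  [ 0,  0, -3,  1]
  [ 0,  0,  0, -3]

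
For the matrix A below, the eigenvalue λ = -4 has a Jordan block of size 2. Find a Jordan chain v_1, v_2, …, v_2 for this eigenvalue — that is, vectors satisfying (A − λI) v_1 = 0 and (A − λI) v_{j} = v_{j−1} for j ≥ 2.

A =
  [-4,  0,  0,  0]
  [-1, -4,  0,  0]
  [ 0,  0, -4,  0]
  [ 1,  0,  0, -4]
A Jordan chain for λ = -4 of length 2:
v_1 = (0, -1, 0, 1)ᵀ
v_2 = (1, 0, 0, 0)ᵀ

Let N = A − (-4)·I. We want v_2 with N^2 v_2 = 0 but N^1 v_2 ≠ 0; then v_{j-1} := N · v_j for j = 2, …, 2.

Pick v_2 = (1, 0, 0, 0)ᵀ.
Then v_1 = N · v_2 = (0, -1, 0, 1)ᵀ.

Sanity check: (A − (-4)·I) v_1 = (0, 0, 0, 0)ᵀ = 0. ✓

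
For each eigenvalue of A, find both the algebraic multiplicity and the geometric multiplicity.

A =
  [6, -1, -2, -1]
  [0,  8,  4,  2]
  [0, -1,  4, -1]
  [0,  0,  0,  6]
λ = 6: alg = 4, geom = 3

Step 1 — factor the characteristic polynomial to read off the algebraic multiplicities:
  χ_A(x) = (x - 6)^4

Step 2 — compute geometric multiplicities via the rank-nullity identity g(λ) = n − rank(A − λI):
  rank(A − (6)·I) = 1, so dim ker(A − (6)·I) = n − 1 = 3

Summary:
  λ = 6: algebraic multiplicity = 4, geometric multiplicity = 3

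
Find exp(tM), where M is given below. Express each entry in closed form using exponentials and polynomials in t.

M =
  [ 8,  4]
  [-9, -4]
e^{tM} =
  [6*t*exp(2*t) + exp(2*t), 4*t*exp(2*t)]
  [-9*t*exp(2*t), -6*t*exp(2*t) + exp(2*t)]

Strategy: write M = P · J · P⁻¹ where J is a Jordan canonical form, so e^{tM} = P · e^{tJ} · P⁻¹, and e^{tJ} can be computed block-by-block.

M has Jordan form
J =
  [2, 1]
  [0, 2]
(up to reordering of blocks).

Per-block formulas:
  For a 2×2 Jordan block J_2(2): exp(t · J_2(2)) = e^(2t)·(I + t·N), where N is the 2×2 nilpotent shift.

After assembling e^{tJ} and conjugating by P, we get:

e^{tM} =
  [6*t*exp(2*t) + exp(2*t), 4*t*exp(2*t)]
  [-9*t*exp(2*t), -6*t*exp(2*t) + exp(2*t)]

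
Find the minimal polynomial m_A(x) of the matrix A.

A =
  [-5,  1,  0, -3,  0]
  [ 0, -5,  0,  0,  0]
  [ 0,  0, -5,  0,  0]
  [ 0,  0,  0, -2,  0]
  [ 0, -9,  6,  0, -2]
x^3 + 12*x^2 + 45*x + 50

The characteristic polynomial is χ_A(x) = (x + 2)^2*(x + 5)^3, so the eigenvalues are known. The minimal polynomial is
  m_A(x) = Π_λ (x − λ)^{k_λ}
where k_λ is the size of the *largest* Jordan block for λ (equivalently, the smallest k with (A − λI)^k v = 0 for every generalised eigenvector v of λ).

  λ = -5: largest Jordan block has size 2, contributing (x + 5)^2
  λ = -2: largest Jordan block has size 1, contributing (x + 2)

So m_A(x) = (x + 2)*(x + 5)^2 = x^3 + 12*x^2 + 45*x + 50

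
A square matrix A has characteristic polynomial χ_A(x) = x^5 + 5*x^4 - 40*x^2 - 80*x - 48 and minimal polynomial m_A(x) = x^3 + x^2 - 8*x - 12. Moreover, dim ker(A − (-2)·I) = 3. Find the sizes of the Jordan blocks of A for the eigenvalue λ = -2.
Block sizes for λ = -2: [2, 1, 1]

Step 1 — from the characteristic polynomial, algebraic multiplicity of λ = -2 is 4. From dim ker(A − (-2)·I) = 3, there are exactly 3 Jordan blocks for λ = -2.
Step 2 — from the minimal polynomial, the factor (x + 2)^2 tells us the largest block for λ = -2 has size 2.
Step 3 — with total size 4, 3 blocks, and largest block 2, the block sizes (in nonincreasing order) are [2, 1, 1].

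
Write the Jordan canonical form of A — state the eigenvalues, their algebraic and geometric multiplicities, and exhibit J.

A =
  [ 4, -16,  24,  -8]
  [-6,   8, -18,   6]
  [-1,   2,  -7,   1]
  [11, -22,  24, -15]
J_1(-4) ⊕ J_1(-4) ⊕ J_2(-1)

The characteristic polynomial is
  det(x·I − A) = x^4 + 10*x^3 + 33*x^2 + 40*x + 16 = (x + 1)^2*(x + 4)^2

Eigenvalues and multiplicities (the geometric multiplicity of λ is n − rank(A − λI), which equals the number of Jordan blocks for λ):
  λ = -4: algebraic multiplicity = 2, geometric multiplicity = 2
  λ = -1: algebraic multiplicity = 2, geometric multiplicity = 1

Determining the block sizes for each eigenvalue:
  λ = -4: gm = am = 2, so every block has size 1 → block sizes [1, 1]
  λ = -1: one block (gm = 1), so the single block has size am = 2 → block sizes [2]

Assembling the blocks gives a Jordan form
J =
  [-4,  0,  0,  0]
  [ 0, -4,  0,  0]
  [ 0,  0, -1,  1]
  [ 0,  0,  0, -1]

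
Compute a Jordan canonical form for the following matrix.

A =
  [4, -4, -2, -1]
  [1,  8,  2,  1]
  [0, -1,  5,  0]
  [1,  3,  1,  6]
J_1(5) ⊕ J_3(6)

The characteristic polynomial is
  det(x·I − A) = x^4 - 23*x^3 + 198*x^2 - 756*x + 1080 = (x - 6)^3*(x - 5)

Eigenvalues and multiplicities (the geometric multiplicity of λ is n − rank(A − λI), which equals the number of Jordan blocks for λ):
  λ = 5: algebraic multiplicity = 1, geometric multiplicity = 1
  λ = 6: algebraic multiplicity = 3, geometric multiplicity = 1

Determining the block sizes for each eigenvalue:
  λ = 5: one block (gm = 1), so the single block has size am = 1 → block sizes [1]
  λ = 6: one block (gm = 1), so the single block has size am = 3 → block sizes [3]

Assembling the blocks gives a Jordan form
J =
  [5, 0, 0, 0]
  [0, 6, 1, 0]
  [0, 0, 6, 1]
  [0, 0, 0, 6]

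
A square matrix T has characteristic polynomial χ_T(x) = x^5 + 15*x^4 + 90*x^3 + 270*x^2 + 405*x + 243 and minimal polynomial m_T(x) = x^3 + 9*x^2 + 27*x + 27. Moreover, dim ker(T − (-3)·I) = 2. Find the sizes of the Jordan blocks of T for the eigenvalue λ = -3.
Block sizes for λ = -3: [3, 2]

Step 1 — from the characteristic polynomial, algebraic multiplicity of λ = -3 is 5. From dim ker(T − (-3)·I) = 2, there are exactly 2 Jordan blocks for λ = -3.
Step 2 — from the minimal polynomial, the factor (x + 3)^3 tells us the largest block for λ = -3 has size 3.
Step 3 — with total size 5, 2 blocks, and largest block 3, the block sizes (in nonincreasing order) are [3, 2].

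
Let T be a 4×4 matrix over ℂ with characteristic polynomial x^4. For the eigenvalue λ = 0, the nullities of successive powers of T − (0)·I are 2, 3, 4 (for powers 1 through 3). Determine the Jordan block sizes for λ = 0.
Block sizes for λ = 0: [3, 1]

From the dimensions of kernels of powers, the number of Jordan blocks of size at least j is d_j − d_{j−1} where d_j = dim ker(N^j) (with d_0 = 0). Computing the differences gives [2, 1, 1].
The number of blocks of size exactly k is (#blocks of size ≥ k) − (#blocks of size ≥ k + 1), so the partition is: 1 block(s) of size 1, 1 block(s) of size 3.
In nonincreasing order the block sizes are [3, 1].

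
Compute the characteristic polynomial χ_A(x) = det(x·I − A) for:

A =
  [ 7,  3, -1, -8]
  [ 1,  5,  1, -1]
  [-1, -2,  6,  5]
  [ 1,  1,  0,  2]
x^4 - 20*x^3 + 150*x^2 - 500*x + 625

Expanding det(x·I − A) (e.g. by cofactor expansion or by noting that A is similar to its Jordan form J, which has the same characteristic polynomial as A) gives
  χ_A(x) = x^4 - 20*x^3 + 150*x^2 - 500*x + 625
which factors as (x - 5)^4. The eigenvalues (with algebraic multiplicities) are λ = 5 with multiplicity 4.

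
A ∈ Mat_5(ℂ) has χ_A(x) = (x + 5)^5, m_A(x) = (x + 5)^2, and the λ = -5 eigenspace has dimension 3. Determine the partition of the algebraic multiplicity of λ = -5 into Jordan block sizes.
Block sizes for λ = -5: [2, 2, 1]

Step 1 — from the characteristic polynomial, algebraic multiplicity of λ = -5 is 5. From dim ker(A − (-5)·I) = 3, there are exactly 3 Jordan blocks for λ = -5.
Step 2 — from the minimal polynomial, the factor (x + 5)^2 tells us the largest block for λ = -5 has size 2.
Step 3 — with total size 5, 3 blocks, and largest block 2, the block sizes (in nonincreasing order) are [2, 2, 1].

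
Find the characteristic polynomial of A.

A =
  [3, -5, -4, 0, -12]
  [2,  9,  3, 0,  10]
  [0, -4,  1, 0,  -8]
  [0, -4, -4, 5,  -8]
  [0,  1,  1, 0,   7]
x^5 - 25*x^4 + 250*x^3 - 1250*x^2 + 3125*x - 3125

Expanding det(x·I − A) (e.g. by cofactor expansion or by noting that A is similar to its Jordan form J, which has the same characteristic polynomial as A) gives
  χ_A(x) = x^5 - 25*x^4 + 250*x^3 - 1250*x^2 + 3125*x - 3125
which factors as (x - 5)^5. The eigenvalues (with algebraic multiplicities) are λ = 5 with multiplicity 5.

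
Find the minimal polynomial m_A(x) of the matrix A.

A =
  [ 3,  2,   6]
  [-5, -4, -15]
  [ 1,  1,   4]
x^2 - 2*x + 1

The characteristic polynomial is χ_A(x) = (x - 1)^3, so the eigenvalues are known. The minimal polynomial is
  m_A(x) = Π_λ (x − λ)^{k_λ}
where k_λ is the size of the *largest* Jordan block for λ (equivalently, the smallest k with (A − λI)^k v = 0 for every generalised eigenvector v of λ).

  λ = 1: largest Jordan block has size 2, contributing (x − 1)^2

So m_A(x) = (x - 1)^2 = x^2 - 2*x + 1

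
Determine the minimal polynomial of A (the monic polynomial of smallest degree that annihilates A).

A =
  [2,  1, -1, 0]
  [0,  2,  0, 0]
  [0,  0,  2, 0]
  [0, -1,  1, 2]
x^2 - 4*x + 4

The characteristic polynomial is χ_A(x) = (x - 2)^4, so the eigenvalues are known. The minimal polynomial is
  m_A(x) = Π_λ (x − λ)^{k_λ}
where k_λ is the size of the *largest* Jordan block for λ (equivalently, the smallest k with (A − λI)^k v = 0 for every generalised eigenvector v of λ).

  λ = 2: largest Jordan block has size 2, contributing (x − 2)^2

So m_A(x) = (x - 2)^2 = x^2 - 4*x + 4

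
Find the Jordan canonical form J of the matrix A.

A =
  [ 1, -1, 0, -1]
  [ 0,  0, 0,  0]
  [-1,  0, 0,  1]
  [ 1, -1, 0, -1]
J_2(0) ⊕ J_2(0)

The characteristic polynomial is
  det(x·I − A) = x^4

Eigenvalues and multiplicities (the geometric multiplicity of λ is n − rank(A − λI), which equals the number of Jordan blocks for λ):
  λ = 0: algebraic multiplicity = 4, geometric multiplicity = 2

Determining the block sizes for each eigenvalue:
  λ = 0: with am = 4 and gm = 2, the partition is not yet determined (e.g. several partitions of 4 into 2 parts exist). Let N = A − (0)·I. Computing rank(N^1) = 2, rank(N^2) = 0; the number of blocks of size ≥ j is rank(N^{j−1}) − rank(N^j), giving [2, 2]. So we have 2 block(s) of size 2 → block sizes [2, 2]

Assembling the blocks gives a Jordan form
J =
  [0, 1, 0, 0]
  [0, 0, 0, 0]
  [0, 0, 0, 1]
  [0, 0, 0, 0]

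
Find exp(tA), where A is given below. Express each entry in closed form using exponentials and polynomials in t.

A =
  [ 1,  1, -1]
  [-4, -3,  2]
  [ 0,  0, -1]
e^{tA} =
  [2*t*exp(-t) + exp(-t), t*exp(-t), -t*exp(-t)]
  [-4*t*exp(-t), -2*t*exp(-t) + exp(-t), 2*t*exp(-t)]
  [0, 0, exp(-t)]

Strategy: write A = P · J · P⁻¹ where J is a Jordan canonical form, so e^{tA} = P · e^{tJ} · P⁻¹, and e^{tJ} can be computed block-by-block.

A has Jordan form
J =
  [-1,  1,  0]
  [ 0, -1,  0]
  [ 0,  0, -1]
(up to reordering of blocks).

Per-block formulas:
  For a 1×1 block at λ = -1: exp(t · [-1]) = [e^(-1t)].
  For a 2×2 Jordan block J_2(-1): exp(t · J_2(-1)) = e^(-1t)·(I + t·N), where N is the 2×2 nilpotent shift.

After assembling e^{tJ} and conjugating by P, we get:

e^{tA} =
  [2*t*exp(-t) + exp(-t), t*exp(-t), -t*exp(-t)]
  [-4*t*exp(-t), -2*t*exp(-t) + exp(-t), 2*t*exp(-t)]
  [0, 0, exp(-t)]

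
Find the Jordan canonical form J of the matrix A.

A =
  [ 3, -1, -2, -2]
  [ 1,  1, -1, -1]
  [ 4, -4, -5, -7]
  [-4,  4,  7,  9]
J_3(2) ⊕ J_1(2)

The characteristic polynomial is
  det(x·I − A) = x^4 - 8*x^3 + 24*x^2 - 32*x + 16 = (x - 2)^4

Eigenvalues and multiplicities (the geometric multiplicity of λ is n − rank(A − λI), which equals the number of Jordan blocks for λ):
  λ = 2: algebraic multiplicity = 4, geometric multiplicity = 2

Determining the block sizes for each eigenvalue:
  λ = 2: with am = 4 and gm = 2, the partition is not yet determined (e.g. several partitions of 4 into 2 parts exist). Let N = A − (2)·I. Computing rank(N^1) = 2, rank(N^2) = 1, rank(N^3) = 0; the number of blocks of size ≥ j is rank(N^{j−1}) − rank(N^j), giving [2, 1, 1]. So we have 1 block(s) of size 3, 1 block(s) of size 1 → block sizes [3, 1]

Assembling the blocks gives a Jordan form
J =
  [2, 1, 0, 0]
  [0, 2, 1, 0]
  [0, 0, 2, 0]
  [0, 0, 0, 2]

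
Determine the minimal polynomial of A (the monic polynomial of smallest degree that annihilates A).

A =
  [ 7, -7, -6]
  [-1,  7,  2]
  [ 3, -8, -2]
x^3 - 12*x^2 + 48*x - 64

The characteristic polynomial is χ_A(x) = (x - 4)^3, so the eigenvalues are known. The minimal polynomial is
  m_A(x) = Π_λ (x − λ)^{k_λ}
where k_λ is the size of the *largest* Jordan block for λ (equivalently, the smallest k with (A − λI)^k v = 0 for every generalised eigenvector v of λ).

  λ = 4: largest Jordan block has size 3, contributing (x − 4)^3

So m_A(x) = (x - 4)^3 = x^3 - 12*x^2 + 48*x - 64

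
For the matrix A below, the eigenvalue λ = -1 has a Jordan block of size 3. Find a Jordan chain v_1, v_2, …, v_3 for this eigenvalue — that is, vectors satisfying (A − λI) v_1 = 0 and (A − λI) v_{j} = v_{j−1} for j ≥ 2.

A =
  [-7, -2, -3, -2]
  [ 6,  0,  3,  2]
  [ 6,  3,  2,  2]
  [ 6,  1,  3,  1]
A Jordan chain for λ = -1 of length 3:
v_1 = (-6, 0, 12, 0)ᵀ
v_2 = (-6, 6, 6, 6)ᵀ
v_3 = (1, 0, 0, 0)ᵀ

Let N = A − (-1)·I. We want v_3 with N^3 v_3 = 0 but N^2 v_3 ≠ 0; then v_{j-1} := N · v_j for j = 3, …, 2.

Pick v_3 = (1, 0, 0, 0)ᵀ.
Then v_2 = N · v_3 = (-6, 6, 6, 6)ᵀ.
Then v_1 = N · v_2 = (-6, 0, 12, 0)ᵀ.

Sanity check: (A − (-1)·I) v_1 = (0, 0, 0, 0)ᵀ = 0. ✓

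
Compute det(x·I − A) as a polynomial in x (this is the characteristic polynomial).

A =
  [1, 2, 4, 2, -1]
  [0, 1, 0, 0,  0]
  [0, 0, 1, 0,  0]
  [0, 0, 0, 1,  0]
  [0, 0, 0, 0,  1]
x^5 - 5*x^4 + 10*x^3 - 10*x^2 + 5*x - 1

Expanding det(x·I − A) (e.g. by cofactor expansion or by noting that A is similar to its Jordan form J, which has the same characteristic polynomial as A) gives
  χ_A(x) = x^5 - 5*x^4 + 10*x^3 - 10*x^2 + 5*x - 1
which factors as (x - 1)^5. The eigenvalues (with algebraic multiplicities) are λ = 1 with multiplicity 5.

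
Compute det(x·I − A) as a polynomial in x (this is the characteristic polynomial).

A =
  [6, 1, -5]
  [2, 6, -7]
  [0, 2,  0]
x^3 - 12*x^2 + 48*x - 64

Expanding det(x·I − A) (e.g. by cofactor expansion or by noting that A is similar to its Jordan form J, which has the same characteristic polynomial as A) gives
  χ_A(x) = x^3 - 12*x^2 + 48*x - 64
which factors as (x - 4)^3. The eigenvalues (with algebraic multiplicities) are λ = 4 with multiplicity 3.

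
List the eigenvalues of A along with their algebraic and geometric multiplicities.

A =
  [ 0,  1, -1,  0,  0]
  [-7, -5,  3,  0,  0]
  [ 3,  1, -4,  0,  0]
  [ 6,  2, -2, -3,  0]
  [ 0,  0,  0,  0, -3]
λ = -3: alg = 5, geom = 3

Step 1 — factor the characteristic polynomial to read off the algebraic multiplicities:
  χ_A(x) = (x + 3)^5

Step 2 — compute geometric multiplicities via the rank-nullity identity g(λ) = n − rank(A − λI):
  rank(A − (-3)·I) = 2, so dim ker(A − (-3)·I) = n − 2 = 3

Summary:
  λ = -3: algebraic multiplicity = 5, geometric multiplicity = 3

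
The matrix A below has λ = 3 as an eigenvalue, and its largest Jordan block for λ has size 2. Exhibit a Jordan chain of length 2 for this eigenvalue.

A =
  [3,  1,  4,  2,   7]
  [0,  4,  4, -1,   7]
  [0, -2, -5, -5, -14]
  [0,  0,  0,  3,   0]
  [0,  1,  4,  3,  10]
A Jordan chain for λ = 3 of length 2:
v_1 = (1, 1, -2, 0, 1)ᵀ
v_2 = (0, 1, 0, 0, 0)ᵀ

Let N = A − (3)·I. We want v_2 with N^2 v_2 = 0 but N^1 v_2 ≠ 0; then v_{j-1} := N · v_j for j = 2, …, 2.

Pick v_2 = (0, 1, 0, 0, 0)ᵀ.
Then v_1 = N · v_2 = (1, 1, -2, 0, 1)ᵀ.

Sanity check: (A − (3)·I) v_1 = (0, 0, 0, 0, 0)ᵀ = 0. ✓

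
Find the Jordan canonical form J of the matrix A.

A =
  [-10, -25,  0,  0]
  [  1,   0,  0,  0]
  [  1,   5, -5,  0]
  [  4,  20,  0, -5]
J_2(-5) ⊕ J_1(-5) ⊕ J_1(-5)

The characteristic polynomial is
  det(x·I − A) = x^4 + 20*x^3 + 150*x^2 + 500*x + 625 = (x + 5)^4

Eigenvalues and multiplicities (the geometric multiplicity of λ is n − rank(A − λI), which equals the number of Jordan blocks for λ):
  λ = -5: algebraic multiplicity = 4, geometric multiplicity = 3

Determining the block sizes for each eigenvalue:
  λ = -5: 3 blocks summing to 4 forces exactly one block of size 2 and the rest size 1 → block sizes [2, 1, 1]

Assembling the blocks gives a Jordan form
J =
  [-5,  1,  0,  0]
  [ 0, -5,  0,  0]
  [ 0,  0, -5,  0]
  [ 0,  0,  0, -5]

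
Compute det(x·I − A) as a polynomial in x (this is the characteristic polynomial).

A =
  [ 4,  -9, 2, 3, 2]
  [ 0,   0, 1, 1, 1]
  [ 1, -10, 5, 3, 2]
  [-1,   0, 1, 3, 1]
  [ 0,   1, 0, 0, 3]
x^5 - 15*x^4 + 90*x^3 - 270*x^2 + 405*x - 243

Expanding det(x·I − A) (e.g. by cofactor expansion or by noting that A is similar to its Jordan form J, which has the same characteristic polynomial as A) gives
  χ_A(x) = x^5 - 15*x^4 + 90*x^3 - 270*x^2 + 405*x - 243
which factors as (x - 3)^5. The eigenvalues (with algebraic multiplicities) are λ = 3 with multiplicity 5.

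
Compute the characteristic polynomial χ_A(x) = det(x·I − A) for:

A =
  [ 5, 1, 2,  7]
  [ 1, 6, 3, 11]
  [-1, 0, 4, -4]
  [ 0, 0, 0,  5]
x^4 - 20*x^3 + 150*x^2 - 500*x + 625

Expanding det(x·I − A) (e.g. by cofactor expansion or by noting that A is similar to its Jordan form J, which has the same characteristic polynomial as A) gives
  χ_A(x) = x^4 - 20*x^3 + 150*x^2 - 500*x + 625
which factors as (x - 5)^4. The eigenvalues (with algebraic multiplicities) are λ = 5 with multiplicity 4.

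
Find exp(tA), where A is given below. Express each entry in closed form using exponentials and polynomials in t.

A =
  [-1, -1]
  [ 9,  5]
e^{tA} =
  [-3*t*exp(2*t) + exp(2*t), -t*exp(2*t)]
  [9*t*exp(2*t), 3*t*exp(2*t) + exp(2*t)]

Strategy: write A = P · J · P⁻¹ where J is a Jordan canonical form, so e^{tA} = P · e^{tJ} · P⁻¹, and e^{tJ} can be computed block-by-block.

A has Jordan form
J =
  [2, 1]
  [0, 2]
(up to reordering of blocks).

Per-block formulas:
  For a 2×2 Jordan block J_2(2): exp(t · J_2(2)) = e^(2t)·(I + t·N), where N is the 2×2 nilpotent shift.

After assembling e^{tJ} and conjugating by P, we get:

e^{tA} =
  [-3*t*exp(2*t) + exp(2*t), -t*exp(2*t)]
  [9*t*exp(2*t), 3*t*exp(2*t) + exp(2*t)]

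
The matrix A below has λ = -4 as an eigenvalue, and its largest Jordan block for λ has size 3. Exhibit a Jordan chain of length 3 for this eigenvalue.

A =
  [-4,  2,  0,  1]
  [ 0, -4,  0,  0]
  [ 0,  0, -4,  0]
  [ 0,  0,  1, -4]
A Jordan chain for λ = -4 of length 3:
v_1 = (1, 0, 0, 0)ᵀ
v_2 = (0, 0, 0, 1)ᵀ
v_3 = (0, 0, 1, 0)ᵀ

Let N = A − (-4)·I. We want v_3 with N^3 v_3 = 0 but N^2 v_3 ≠ 0; then v_{j-1} := N · v_j for j = 3, …, 2.

Pick v_3 = (0, 0, 1, 0)ᵀ.
Then v_2 = N · v_3 = (0, 0, 0, 1)ᵀ.
Then v_1 = N · v_2 = (1, 0, 0, 0)ᵀ.

Sanity check: (A − (-4)·I) v_1 = (0, 0, 0, 0)ᵀ = 0. ✓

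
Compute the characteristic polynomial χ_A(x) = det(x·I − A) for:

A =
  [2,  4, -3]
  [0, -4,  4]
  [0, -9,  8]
x^3 - 6*x^2 + 12*x - 8

Expanding det(x·I − A) (e.g. by cofactor expansion or by noting that A is similar to its Jordan form J, which has the same characteristic polynomial as A) gives
  χ_A(x) = x^3 - 6*x^2 + 12*x - 8
which factors as (x - 2)^3. The eigenvalues (with algebraic multiplicities) are λ = 2 with multiplicity 3.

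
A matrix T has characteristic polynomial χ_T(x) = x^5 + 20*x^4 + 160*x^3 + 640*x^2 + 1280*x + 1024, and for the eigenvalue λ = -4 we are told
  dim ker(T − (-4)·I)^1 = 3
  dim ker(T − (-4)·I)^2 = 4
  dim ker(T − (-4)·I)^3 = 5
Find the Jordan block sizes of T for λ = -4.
Block sizes for λ = -4: [3, 1, 1]

From the dimensions of kernels of powers, the number of Jordan blocks of size at least j is d_j − d_{j−1} where d_j = dim ker(N^j) (with d_0 = 0). Computing the differences gives [3, 1, 1].
The number of blocks of size exactly k is (#blocks of size ≥ k) − (#blocks of size ≥ k + 1), so the partition is: 2 block(s) of size 1, 1 block(s) of size 3.
In nonincreasing order the block sizes are [3, 1, 1].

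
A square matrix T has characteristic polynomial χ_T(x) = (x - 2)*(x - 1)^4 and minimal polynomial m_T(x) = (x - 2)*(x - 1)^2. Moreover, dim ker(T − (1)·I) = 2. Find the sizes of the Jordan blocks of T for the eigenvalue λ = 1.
Block sizes for λ = 1: [2, 2]

Step 1 — from the characteristic polynomial, algebraic multiplicity of λ = 1 is 4. From dim ker(T − (1)·I) = 2, there are exactly 2 Jordan blocks for λ = 1.
Step 2 — from the minimal polynomial, the factor (x − 1)^2 tells us the largest block for λ = 1 has size 2.
Step 3 — with total size 4, 2 blocks, and largest block 2, the block sizes (in nonincreasing order) are [2, 2].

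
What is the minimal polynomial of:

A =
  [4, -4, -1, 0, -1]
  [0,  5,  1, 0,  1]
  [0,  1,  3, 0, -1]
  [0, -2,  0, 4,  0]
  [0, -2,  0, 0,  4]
x^3 - 12*x^2 + 48*x - 64

The characteristic polynomial is χ_A(x) = (x - 4)^5, so the eigenvalues are known. The minimal polynomial is
  m_A(x) = Π_λ (x − λ)^{k_λ}
where k_λ is the size of the *largest* Jordan block for λ (equivalently, the smallest k with (A − λI)^k v = 0 for every generalised eigenvector v of λ).

  λ = 4: largest Jordan block has size 3, contributing (x − 4)^3

So m_A(x) = (x - 4)^3 = x^3 - 12*x^2 + 48*x - 64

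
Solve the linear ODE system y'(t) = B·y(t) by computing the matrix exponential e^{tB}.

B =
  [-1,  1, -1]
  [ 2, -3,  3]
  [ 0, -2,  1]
e^{tB} =
  [t^2*exp(-t) + exp(-t), t*exp(-t), t^2*exp(-t)/2 - t*exp(-t)]
  [-2*t^2*exp(-t) + 2*t*exp(-t), -2*t*exp(-t) + exp(-t), -t^2*exp(-t) + 3*t*exp(-t)]
  [-2*t^2*exp(-t), -2*t*exp(-t), -t^2*exp(-t) + 2*t*exp(-t) + exp(-t)]

Strategy: write B = P · J · P⁻¹ where J is a Jordan canonical form, so e^{tB} = P · e^{tJ} · P⁻¹, and e^{tJ} can be computed block-by-block.

B has Jordan form
J =
  [-1,  1,  0]
  [ 0, -1,  1]
  [ 0,  0, -1]
(up to reordering of blocks).

Per-block formulas:
  For a 3×3 Jordan block J_3(-1): exp(t · J_3(-1)) = e^(-1t)·(I + t·N + (t^2/2)·N^2), where N is the 3×3 nilpotent shift.

After assembling e^{tJ} and conjugating by P, we get:

e^{tB} =
  [t^2*exp(-t) + exp(-t), t*exp(-t), t^2*exp(-t)/2 - t*exp(-t)]
  [-2*t^2*exp(-t) + 2*t*exp(-t), -2*t*exp(-t) + exp(-t), -t^2*exp(-t) + 3*t*exp(-t)]
  [-2*t^2*exp(-t), -2*t*exp(-t), -t^2*exp(-t) + 2*t*exp(-t) + exp(-t)]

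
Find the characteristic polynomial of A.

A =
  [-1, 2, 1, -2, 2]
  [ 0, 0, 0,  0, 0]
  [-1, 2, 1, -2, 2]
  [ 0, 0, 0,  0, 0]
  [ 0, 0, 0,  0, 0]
x^5

Expanding det(x·I − A) (e.g. by cofactor expansion or by noting that A is similar to its Jordan form J, which has the same characteristic polynomial as A) gives
  χ_A(x) = x^5
which factors as x^5. The eigenvalues (with algebraic multiplicities) are λ = 0 with multiplicity 5.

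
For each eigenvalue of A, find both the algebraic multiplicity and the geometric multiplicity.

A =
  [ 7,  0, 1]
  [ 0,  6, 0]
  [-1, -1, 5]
λ = 6: alg = 3, geom = 1

Step 1 — factor the characteristic polynomial to read off the algebraic multiplicities:
  χ_A(x) = (x - 6)^3

Step 2 — compute geometric multiplicities via the rank-nullity identity g(λ) = n − rank(A − λI):
  rank(A − (6)·I) = 2, so dim ker(A − (6)·I) = n − 2 = 1

Summary:
  λ = 6: algebraic multiplicity = 3, geometric multiplicity = 1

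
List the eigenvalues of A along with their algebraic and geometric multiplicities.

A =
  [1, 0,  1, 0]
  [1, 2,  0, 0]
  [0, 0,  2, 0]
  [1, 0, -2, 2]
λ = 1: alg = 1, geom = 1; λ = 2: alg = 3, geom = 2

Step 1 — factor the characteristic polynomial to read off the algebraic multiplicities:
  χ_A(x) = (x - 2)^3*(x - 1)

Step 2 — compute geometric multiplicities via the rank-nullity identity g(λ) = n − rank(A − λI):
  rank(A − (1)·I) = 3, so dim ker(A − (1)·I) = n − 3 = 1
  rank(A − (2)·I) = 2, so dim ker(A − (2)·I) = n − 2 = 2

Summary:
  λ = 1: algebraic multiplicity = 1, geometric multiplicity = 1
  λ = 2: algebraic multiplicity = 3, geometric multiplicity = 2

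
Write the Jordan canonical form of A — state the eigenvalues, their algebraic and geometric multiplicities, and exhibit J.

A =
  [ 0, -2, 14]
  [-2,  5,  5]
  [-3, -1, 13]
J_3(6)

The characteristic polynomial is
  det(x·I − A) = x^3 - 18*x^2 + 108*x - 216 = (x - 6)^3

Eigenvalues and multiplicities (the geometric multiplicity of λ is n − rank(A − λI), which equals the number of Jordan blocks for λ):
  λ = 6: algebraic multiplicity = 3, geometric multiplicity = 1

Determining the block sizes for each eigenvalue:
  λ = 6: one block (gm = 1), so the single block has size am = 3 → block sizes [3]

Assembling the blocks gives a Jordan form
J =
  [6, 1, 0]
  [0, 6, 1]
  [0, 0, 6]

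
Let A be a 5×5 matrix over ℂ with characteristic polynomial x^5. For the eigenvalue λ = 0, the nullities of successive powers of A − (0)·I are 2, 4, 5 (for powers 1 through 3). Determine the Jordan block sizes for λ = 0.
Block sizes for λ = 0: [3, 2]

From the dimensions of kernels of powers, the number of Jordan blocks of size at least j is d_j − d_{j−1} where d_j = dim ker(N^j) (with d_0 = 0). Computing the differences gives [2, 2, 1].
The number of blocks of size exactly k is (#blocks of size ≥ k) − (#blocks of size ≥ k + 1), so the partition is: 1 block(s) of size 2, 1 block(s) of size 3.
In nonincreasing order the block sizes are [3, 2].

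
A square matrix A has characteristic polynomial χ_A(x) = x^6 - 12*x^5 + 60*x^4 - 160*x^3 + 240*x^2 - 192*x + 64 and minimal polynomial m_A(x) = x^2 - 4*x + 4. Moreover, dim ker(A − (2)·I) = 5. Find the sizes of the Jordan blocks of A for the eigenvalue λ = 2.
Block sizes for λ = 2: [2, 1, 1, 1, 1]

Step 1 — from the characteristic polynomial, algebraic multiplicity of λ = 2 is 6. From dim ker(A − (2)·I) = 5, there are exactly 5 Jordan blocks for λ = 2.
Step 2 — from the minimal polynomial, the factor (x − 2)^2 tells us the largest block for λ = 2 has size 2.
Step 3 — with total size 6, 5 blocks, and largest block 2, the block sizes (in nonincreasing order) are [2, 1, 1, 1, 1].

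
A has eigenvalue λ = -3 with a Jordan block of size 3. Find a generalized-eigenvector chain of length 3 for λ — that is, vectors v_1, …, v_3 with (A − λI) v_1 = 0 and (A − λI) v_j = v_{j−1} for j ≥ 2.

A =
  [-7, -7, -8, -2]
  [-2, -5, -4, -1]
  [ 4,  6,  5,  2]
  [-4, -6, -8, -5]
A Jordan chain for λ = -3 of length 3:
v_1 = (6, 0, -4, 4)ᵀ
v_2 = (-4, -2, 4, -4)ᵀ
v_3 = (1, 0, 0, 0)ᵀ

Let N = A − (-3)·I. We want v_3 with N^3 v_3 = 0 but N^2 v_3 ≠ 0; then v_{j-1} := N · v_j for j = 3, …, 2.

Pick v_3 = (1, 0, 0, 0)ᵀ.
Then v_2 = N · v_3 = (-4, -2, 4, -4)ᵀ.
Then v_1 = N · v_2 = (6, 0, -4, 4)ᵀ.

Sanity check: (A − (-3)·I) v_1 = (0, 0, 0, 0)ᵀ = 0. ✓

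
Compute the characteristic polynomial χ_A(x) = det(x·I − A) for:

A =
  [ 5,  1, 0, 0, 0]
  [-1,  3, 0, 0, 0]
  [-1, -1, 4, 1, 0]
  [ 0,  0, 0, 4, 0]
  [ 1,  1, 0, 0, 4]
x^5 - 20*x^4 + 160*x^3 - 640*x^2 + 1280*x - 1024

Expanding det(x·I − A) (e.g. by cofactor expansion or by noting that A is similar to its Jordan form J, which has the same characteristic polynomial as A) gives
  χ_A(x) = x^5 - 20*x^4 + 160*x^3 - 640*x^2 + 1280*x - 1024
which factors as (x - 4)^5. The eigenvalues (with algebraic multiplicities) are λ = 4 with multiplicity 5.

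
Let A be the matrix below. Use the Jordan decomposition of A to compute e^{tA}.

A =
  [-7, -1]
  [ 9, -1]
e^{tA} =
  [-3*t*exp(-4*t) + exp(-4*t), -t*exp(-4*t)]
  [9*t*exp(-4*t), 3*t*exp(-4*t) + exp(-4*t)]

Strategy: write A = P · J · P⁻¹ where J is a Jordan canonical form, so e^{tA} = P · e^{tJ} · P⁻¹, and e^{tJ} can be computed block-by-block.

A has Jordan form
J =
  [-4,  1]
  [ 0, -4]
(up to reordering of blocks).

Per-block formulas:
  For a 2×2 Jordan block J_2(-4): exp(t · J_2(-4)) = e^(-4t)·(I + t·N), where N is the 2×2 nilpotent shift.

After assembling e^{tJ} and conjugating by P, we get:

e^{tA} =
  [-3*t*exp(-4*t) + exp(-4*t), -t*exp(-4*t)]
  [9*t*exp(-4*t), 3*t*exp(-4*t) + exp(-4*t)]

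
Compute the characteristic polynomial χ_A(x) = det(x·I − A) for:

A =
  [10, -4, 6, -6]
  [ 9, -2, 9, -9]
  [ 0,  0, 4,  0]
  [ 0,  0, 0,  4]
x^4 - 16*x^3 + 96*x^2 - 256*x + 256

Expanding det(x·I − A) (e.g. by cofactor expansion or by noting that A is similar to its Jordan form J, which has the same characteristic polynomial as A) gives
  χ_A(x) = x^4 - 16*x^3 + 96*x^2 - 256*x + 256
which factors as (x - 4)^4. The eigenvalues (with algebraic multiplicities) are λ = 4 with multiplicity 4.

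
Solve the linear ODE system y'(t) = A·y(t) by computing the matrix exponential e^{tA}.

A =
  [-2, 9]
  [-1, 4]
e^{tA} =
  [-3*t*exp(t) + exp(t), 9*t*exp(t)]
  [-t*exp(t), 3*t*exp(t) + exp(t)]

Strategy: write A = P · J · P⁻¹ where J is a Jordan canonical form, so e^{tA} = P · e^{tJ} · P⁻¹, and e^{tJ} can be computed block-by-block.

A has Jordan form
J =
  [1, 1]
  [0, 1]
(up to reordering of blocks).

Per-block formulas:
  For a 2×2 Jordan block J_2(1): exp(t · J_2(1)) = e^(1t)·(I + t·N), where N is the 2×2 nilpotent shift.

After assembling e^{tJ} and conjugating by P, we get:

e^{tA} =
  [-3*t*exp(t) + exp(t), 9*t*exp(t)]
  [-t*exp(t), 3*t*exp(t) + exp(t)]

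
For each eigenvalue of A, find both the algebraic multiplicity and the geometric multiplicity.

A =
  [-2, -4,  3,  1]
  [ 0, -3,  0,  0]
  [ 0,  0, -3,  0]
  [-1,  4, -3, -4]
λ = -3: alg = 4, geom = 3

Step 1 — factor the characteristic polynomial to read off the algebraic multiplicities:
  χ_A(x) = (x + 3)^4

Step 2 — compute geometric multiplicities via the rank-nullity identity g(λ) = n − rank(A − λI):
  rank(A − (-3)·I) = 1, so dim ker(A − (-3)·I) = n − 1 = 3

Summary:
  λ = -3: algebraic multiplicity = 4, geometric multiplicity = 3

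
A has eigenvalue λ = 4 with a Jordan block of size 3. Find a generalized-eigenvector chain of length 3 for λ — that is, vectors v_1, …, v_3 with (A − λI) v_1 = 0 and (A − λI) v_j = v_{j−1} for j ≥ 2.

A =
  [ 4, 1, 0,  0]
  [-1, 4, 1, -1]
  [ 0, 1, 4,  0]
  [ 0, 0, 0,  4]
A Jordan chain for λ = 4 of length 3:
v_1 = (-1, 0, -1, 0)ᵀ
v_2 = (0, -1, 0, 0)ᵀ
v_3 = (1, 0, 0, 0)ᵀ

Let N = A − (4)·I. We want v_3 with N^3 v_3 = 0 but N^2 v_3 ≠ 0; then v_{j-1} := N · v_j for j = 3, …, 2.

Pick v_3 = (1, 0, 0, 0)ᵀ.
Then v_2 = N · v_3 = (0, -1, 0, 0)ᵀ.
Then v_1 = N · v_2 = (-1, 0, -1, 0)ᵀ.

Sanity check: (A − (4)·I) v_1 = (0, 0, 0, 0)ᵀ = 0. ✓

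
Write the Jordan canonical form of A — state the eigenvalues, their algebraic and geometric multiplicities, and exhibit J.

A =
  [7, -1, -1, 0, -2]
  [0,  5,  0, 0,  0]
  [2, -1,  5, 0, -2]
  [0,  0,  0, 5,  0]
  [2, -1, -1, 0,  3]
J_3(5) ⊕ J_1(5) ⊕ J_1(5)

The characteristic polynomial is
  det(x·I − A) = x^5 - 25*x^4 + 250*x^3 - 1250*x^2 + 3125*x - 3125 = (x - 5)^5

Eigenvalues and multiplicities (the geometric multiplicity of λ is n − rank(A − λI), which equals the number of Jordan blocks for λ):
  λ = 5: algebraic multiplicity = 5, geometric multiplicity = 3

Determining the block sizes for each eigenvalue:
  λ = 5: with am = 5 and gm = 3, the partition is not yet determined (e.g. several partitions of 5 into 3 parts exist). Let N = A − (5)·I. Computing rank(N^1) = 2, rank(N^2) = 1, rank(N^3) = 0; the number of blocks of size ≥ j is rank(N^{j−1}) − rank(N^j), giving [3, 1, 1]. So we have 1 block(s) of size 3, 2 block(s) of size 1 → block sizes [3, 1, 1]

Assembling the blocks gives a Jordan form
J =
  [5, 1, 0, 0, 0]
  [0, 5, 1, 0, 0]
  [0, 0, 5, 0, 0]
  [0, 0, 0, 5, 0]
  [0, 0, 0, 0, 5]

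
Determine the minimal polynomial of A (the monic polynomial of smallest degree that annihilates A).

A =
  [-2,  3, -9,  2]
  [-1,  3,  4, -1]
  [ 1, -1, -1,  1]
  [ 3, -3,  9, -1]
x^4 + x^3 - 9*x^2 + 11*x - 4

The characteristic polynomial is χ_A(x) = (x - 1)^3*(x + 4), so the eigenvalues are known. The minimal polynomial is
  m_A(x) = Π_λ (x − λ)^{k_λ}
where k_λ is the size of the *largest* Jordan block for λ (equivalently, the smallest k with (A − λI)^k v = 0 for every generalised eigenvector v of λ).

  λ = -4: largest Jordan block has size 1, contributing (x + 4)
  λ = 1: largest Jordan block has size 3, contributing (x − 1)^3

So m_A(x) = (x - 1)^3*(x + 4) = x^4 + x^3 - 9*x^2 + 11*x - 4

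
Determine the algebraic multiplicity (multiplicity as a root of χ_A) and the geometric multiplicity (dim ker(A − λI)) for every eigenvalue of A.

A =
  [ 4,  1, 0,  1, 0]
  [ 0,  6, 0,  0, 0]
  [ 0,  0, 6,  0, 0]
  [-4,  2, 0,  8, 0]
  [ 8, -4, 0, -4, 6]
λ = 6: alg = 5, geom = 4

Step 1 — factor the characteristic polynomial to read off the algebraic multiplicities:
  χ_A(x) = (x - 6)^5

Step 2 — compute geometric multiplicities via the rank-nullity identity g(λ) = n − rank(A − λI):
  rank(A − (6)·I) = 1, so dim ker(A − (6)·I) = n − 1 = 4

Summary:
  λ = 6: algebraic multiplicity = 5, geometric multiplicity = 4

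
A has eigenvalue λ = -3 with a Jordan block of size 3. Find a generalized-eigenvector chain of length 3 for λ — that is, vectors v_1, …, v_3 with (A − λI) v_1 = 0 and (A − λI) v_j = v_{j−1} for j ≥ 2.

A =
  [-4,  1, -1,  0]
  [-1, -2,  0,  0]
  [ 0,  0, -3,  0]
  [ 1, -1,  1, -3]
A Jordan chain for λ = -3 of length 3:
v_1 = (1, 1, 0, -1)ᵀ
v_2 = (-1, 0, 0, 1)ᵀ
v_3 = (0, 0, 1, 0)ᵀ

Let N = A − (-3)·I. We want v_3 with N^3 v_3 = 0 but N^2 v_3 ≠ 0; then v_{j-1} := N · v_j for j = 3, …, 2.

Pick v_3 = (0, 0, 1, 0)ᵀ.
Then v_2 = N · v_3 = (-1, 0, 0, 1)ᵀ.
Then v_1 = N · v_2 = (1, 1, 0, -1)ᵀ.

Sanity check: (A − (-3)·I) v_1 = (0, 0, 0, 0)ᵀ = 0. ✓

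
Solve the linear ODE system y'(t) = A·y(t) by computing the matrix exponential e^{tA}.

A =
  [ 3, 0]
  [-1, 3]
e^{tA} =
  [exp(3*t), 0]
  [-t*exp(3*t), exp(3*t)]

Strategy: write A = P · J · P⁻¹ where J is a Jordan canonical form, so e^{tA} = P · e^{tJ} · P⁻¹, and e^{tJ} can be computed block-by-block.

A has Jordan form
J =
  [3, 1]
  [0, 3]
(up to reordering of blocks).

Per-block formulas:
  For a 2×2 Jordan block J_2(3): exp(t · J_2(3)) = e^(3t)·(I + t·N), where N is the 2×2 nilpotent shift.

After assembling e^{tJ} and conjugating by P, we get:

e^{tA} =
  [exp(3*t), 0]
  [-t*exp(3*t), exp(3*t)]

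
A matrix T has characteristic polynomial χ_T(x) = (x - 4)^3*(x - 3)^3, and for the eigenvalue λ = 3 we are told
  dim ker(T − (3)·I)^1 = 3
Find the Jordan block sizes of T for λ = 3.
Block sizes for λ = 3: [1, 1, 1]

From the dimensions of kernels of powers, the number of Jordan blocks of size at least j is d_j − d_{j−1} where d_j = dim ker(N^j) (with d_0 = 0). Computing the differences gives [3].
The number of blocks of size exactly k is (#blocks of size ≥ k) − (#blocks of size ≥ k + 1), so the partition is: 3 block(s) of size 1.
In nonincreasing order the block sizes are [1, 1, 1].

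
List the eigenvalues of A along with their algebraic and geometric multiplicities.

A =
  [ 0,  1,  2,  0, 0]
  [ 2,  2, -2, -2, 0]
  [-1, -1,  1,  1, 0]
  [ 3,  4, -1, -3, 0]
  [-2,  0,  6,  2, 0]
λ = 0: alg = 5, geom = 3

Step 1 — factor the characteristic polynomial to read off the algebraic multiplicities:
  χ_A(x) = x^5

Step 2 — compute geometric multiplicities via the rank-nullity identity g(λ) = n − rank(A − λI):
  rank(A − (0)·I) = 2, so dim ker(A − (0)·I) = n − 2 = 3

Summary:
  λ = 0: algebraic multiplicity = 5, geometric multiplicity = 3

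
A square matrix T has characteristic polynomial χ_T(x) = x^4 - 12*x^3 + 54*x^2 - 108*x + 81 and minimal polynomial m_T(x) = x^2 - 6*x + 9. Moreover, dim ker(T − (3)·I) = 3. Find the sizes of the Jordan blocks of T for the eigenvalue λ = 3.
Block sizes for λ = 3: [2, 1, 1]

Step 1 — from the characteristic polynomial, algebraic multiplicity of λ = 3 is 4. From dim ker(T − (3)·I) = 3, there are exactly 3 Jordan blocks for λ = 3.
Step 2 — from the minimal polynomial, the factor (x − 3)^2 tells us the largest block for λ = 3 has size 2.
Step 3 — with total size 4, 3 blocks, and largest block 2, the block sizes (in nonincreasing order) are [2, 1, 1].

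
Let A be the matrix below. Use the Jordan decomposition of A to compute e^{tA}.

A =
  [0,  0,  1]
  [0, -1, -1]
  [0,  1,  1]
e^{tA} =
  [1, t^2/2, t^2/2 + t]
  [0, 1 - t, -t]
  [0, t, t + 1]

Strategy: write A = P · J · P⁻¹ where J is a Jordan canonical form, so e^{tA} = P · e^{tJ} · P⁻¹, and e^{tJ} can be computed block-by-block.

A has Jordan form
J =
  [0, 1, 0]
  [0, 0, 1]
  [0, 0, 0]
(up to reordering of blocks).

Per-block formulas:
  For a 3×3 Jordan block J_3(0): exp(t · J_3(0)) = e^(0t)·(I + t·N + (t^2/2)·N^2), where N is the 3×3 nilpotent shift.

After assembling e^{tJ} and conjugating by P, we get:

e^{tA} =
  [1, t^2/2, t^2/2 + t]
  [0, 1 - t, -t]
  [0, t, t + 1]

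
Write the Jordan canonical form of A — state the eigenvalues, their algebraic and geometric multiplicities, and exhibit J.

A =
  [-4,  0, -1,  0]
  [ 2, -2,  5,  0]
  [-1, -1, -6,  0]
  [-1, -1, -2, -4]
J_3(-4) ⊕ J_1(-4)

The characteristic polynomial is
  det(x·I − A) = x^4 + 16*x^3 + 96*x^2 + 256*x + 256 = (x + 4)^4

Eigenvalues and multiplicities (the geometric multiplicity of λ is n − rank(A − λI), which equals the number of Jordan blocks for λ):
  λ = -4: algebraic multiplicity = 4, geometric multiplicity = 2

Determining the block sizes for each eigenvalue:
  λ = -4: with am = 4 and gm = 2, the partition is not yet determined (e.g. several partitions of 4 into 2 parts exist). Let N = A − (-4)·I. Computing rank(N^1) = 2, rank(N^2) = 1, rank(N^3) = 0; the number of blocks of size ≥ j is rank(N^{j−1}) − rank(N^j), giving [2, 1, 1]. So we have 1 block(s) of size 3, 1 block(s) of size 1 → block sizes [3, 1]

Assembling the blocks gives a Jordan form
J =
  [-4,  1,  0,  0]
  [ 0, -4,  1,  0]
  [ 0,  0, -4,  0]
  [ 0,  0,  0, -4]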